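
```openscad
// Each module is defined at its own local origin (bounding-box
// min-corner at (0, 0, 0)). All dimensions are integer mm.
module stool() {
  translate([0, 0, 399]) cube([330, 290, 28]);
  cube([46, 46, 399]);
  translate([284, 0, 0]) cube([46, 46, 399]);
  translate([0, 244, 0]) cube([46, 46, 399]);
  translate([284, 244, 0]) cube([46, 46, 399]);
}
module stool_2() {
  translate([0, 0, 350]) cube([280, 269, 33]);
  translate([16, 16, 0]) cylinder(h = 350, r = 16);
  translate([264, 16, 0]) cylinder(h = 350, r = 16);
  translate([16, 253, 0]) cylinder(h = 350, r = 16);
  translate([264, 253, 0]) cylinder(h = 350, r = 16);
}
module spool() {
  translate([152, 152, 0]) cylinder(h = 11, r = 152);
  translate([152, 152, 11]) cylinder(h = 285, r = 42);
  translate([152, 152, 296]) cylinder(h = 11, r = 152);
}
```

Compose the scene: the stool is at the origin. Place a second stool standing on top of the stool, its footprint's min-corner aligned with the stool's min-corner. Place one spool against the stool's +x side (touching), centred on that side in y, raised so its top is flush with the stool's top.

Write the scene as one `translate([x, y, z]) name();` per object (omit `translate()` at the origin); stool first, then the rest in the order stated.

stool();
translate([0, 0, 427]) stool_2();
translate([330, -7, 120]) spool();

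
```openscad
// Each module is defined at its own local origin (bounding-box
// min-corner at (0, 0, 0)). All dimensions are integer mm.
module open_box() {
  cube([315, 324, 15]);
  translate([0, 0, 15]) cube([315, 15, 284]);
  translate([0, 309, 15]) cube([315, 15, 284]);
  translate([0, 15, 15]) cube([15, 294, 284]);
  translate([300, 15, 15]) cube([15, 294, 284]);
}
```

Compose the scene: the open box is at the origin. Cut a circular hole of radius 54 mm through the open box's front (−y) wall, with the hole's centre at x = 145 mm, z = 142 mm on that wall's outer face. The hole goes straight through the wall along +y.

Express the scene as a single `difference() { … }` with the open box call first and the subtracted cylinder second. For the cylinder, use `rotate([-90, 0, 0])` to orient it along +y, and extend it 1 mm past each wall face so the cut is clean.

difference() {
  open_box();
  translate([145, -1, 142]) rotate([-90, 0, 0]) cylinder(h = 17, r = 54);
}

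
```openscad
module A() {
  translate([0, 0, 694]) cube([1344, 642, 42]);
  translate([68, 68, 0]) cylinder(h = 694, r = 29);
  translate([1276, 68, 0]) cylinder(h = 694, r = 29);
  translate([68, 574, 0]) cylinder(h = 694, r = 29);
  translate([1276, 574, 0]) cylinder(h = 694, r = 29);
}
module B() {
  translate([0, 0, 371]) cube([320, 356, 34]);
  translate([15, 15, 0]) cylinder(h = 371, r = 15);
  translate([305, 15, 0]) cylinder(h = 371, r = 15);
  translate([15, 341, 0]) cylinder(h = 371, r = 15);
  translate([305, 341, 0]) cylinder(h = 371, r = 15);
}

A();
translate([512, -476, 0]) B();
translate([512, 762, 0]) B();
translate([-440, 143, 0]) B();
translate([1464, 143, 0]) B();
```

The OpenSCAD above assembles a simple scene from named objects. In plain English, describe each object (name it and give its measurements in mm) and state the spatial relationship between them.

A is a table: top 1344 mm (x) × 642 mm (y), 42 mm thick, upper face at z = 736 mm, on four round legs of 58 mm diameter, each leg's bounding box inset 39 mm from the nearest pair of top edges, running from z = 0 to the bottom of the top.

B is a four-legged stool. The seat is a 320×356×34 mm slab whose top surface is at z = 405 mm; four round legs, each 30 mm in diameter, run from the floor (z = 0) to the underside of the seat, each leg's axis is inset half a diameter from the nearest pair of seat edges (so the leg's bounding box is flush with the corner).

Four stools sit around the table at the −y, +y, −x, +x sides.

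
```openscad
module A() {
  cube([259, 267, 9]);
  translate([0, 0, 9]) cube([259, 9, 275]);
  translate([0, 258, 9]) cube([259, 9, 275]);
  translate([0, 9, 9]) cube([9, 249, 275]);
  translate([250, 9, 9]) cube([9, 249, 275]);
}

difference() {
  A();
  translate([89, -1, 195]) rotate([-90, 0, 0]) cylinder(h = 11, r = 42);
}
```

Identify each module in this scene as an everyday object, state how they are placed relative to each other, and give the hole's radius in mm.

A is an open box. The open box has a circular hole through its front wall. The hole's radius is 42 mm.

The subtracted cylinder has r = 42 mm.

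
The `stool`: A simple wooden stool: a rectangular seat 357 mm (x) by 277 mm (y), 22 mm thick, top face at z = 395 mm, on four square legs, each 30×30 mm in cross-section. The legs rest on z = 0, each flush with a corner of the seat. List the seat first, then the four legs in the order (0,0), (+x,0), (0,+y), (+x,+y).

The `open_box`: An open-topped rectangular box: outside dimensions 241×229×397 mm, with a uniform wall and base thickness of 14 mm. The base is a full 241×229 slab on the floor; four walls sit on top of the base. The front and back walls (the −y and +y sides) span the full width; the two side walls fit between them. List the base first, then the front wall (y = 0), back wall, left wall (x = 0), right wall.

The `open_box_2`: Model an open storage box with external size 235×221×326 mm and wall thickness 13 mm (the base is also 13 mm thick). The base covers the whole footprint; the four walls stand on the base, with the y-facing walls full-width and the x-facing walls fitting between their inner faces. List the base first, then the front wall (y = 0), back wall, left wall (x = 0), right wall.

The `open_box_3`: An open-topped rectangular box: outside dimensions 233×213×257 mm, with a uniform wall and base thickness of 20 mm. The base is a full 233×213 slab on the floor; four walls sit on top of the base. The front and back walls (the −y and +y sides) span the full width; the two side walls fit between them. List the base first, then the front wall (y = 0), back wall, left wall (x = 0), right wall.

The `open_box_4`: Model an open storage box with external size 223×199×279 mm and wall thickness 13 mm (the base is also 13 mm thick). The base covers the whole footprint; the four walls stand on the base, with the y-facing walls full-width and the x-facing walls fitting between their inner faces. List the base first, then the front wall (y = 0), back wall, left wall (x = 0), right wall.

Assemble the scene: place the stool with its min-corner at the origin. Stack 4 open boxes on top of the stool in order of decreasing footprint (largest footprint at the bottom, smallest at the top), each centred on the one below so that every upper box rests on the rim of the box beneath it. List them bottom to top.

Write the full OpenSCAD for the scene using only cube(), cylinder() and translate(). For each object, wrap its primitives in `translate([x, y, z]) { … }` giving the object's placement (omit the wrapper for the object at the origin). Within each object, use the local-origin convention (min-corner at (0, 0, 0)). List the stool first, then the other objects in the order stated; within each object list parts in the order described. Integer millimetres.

translate([0, 0, 373]) cube([357, 277, 22]);
cube([30, 30, 373]);
translate([327, 0, 0]) cube([30, 30, 373]);
translate([0, 247, 0]) cube([30, 30, 373]);
translate([327, 247, 0]) cube([30, 30, 373]);
translate([58, 24, 395]) {
  cube([241, 229, 14]);
  translate([0, 0, 14]) cube([241, 14, 383]);
  translate([0, 215, 14]) cube([241, 14, 383]);
  translate([0, 14, 14]) cube([14, 201, 383]);
  translate([227, 14, 14]) cube([14, 201, 383]);
}
translate([61, 28, 792]) {
  cube([235, 221, 13]);
  translate([0, 0, 13]) cube([235, 13, 313]);
  translate([0, 208, 13]) cube([235, 13, 313]);
  translate([0, 13, 13]) cube([13, 195, 313]);
  translate([222, 13, 13]) cube([13, 195, 313]);
}
translate([62, 32, 1118]) {
  cube([233, 213, 20]);
  translate([0, 0, 20]) cube([233, 20, 237]);
  translate([0, 193, 20]) cube([233, 20, 237]);
  translate([0, 20, 20]) cube([20, 173, 237]);
  translate([213, 20, 20]) cube([20, 173, 237]);
}
translate([67, 39, 1375]) {
  cube([223, 199, 13]);
  translate([0, 0, 13]) cube([223, 13, 266]);
  translate([0, 186, 13]) cube([223, 13, 266]);
  translate([0, 13, 13]) cube([13, 173, 266]);
  translate([210, 13, 13]) cube([13, 173, 266]);
}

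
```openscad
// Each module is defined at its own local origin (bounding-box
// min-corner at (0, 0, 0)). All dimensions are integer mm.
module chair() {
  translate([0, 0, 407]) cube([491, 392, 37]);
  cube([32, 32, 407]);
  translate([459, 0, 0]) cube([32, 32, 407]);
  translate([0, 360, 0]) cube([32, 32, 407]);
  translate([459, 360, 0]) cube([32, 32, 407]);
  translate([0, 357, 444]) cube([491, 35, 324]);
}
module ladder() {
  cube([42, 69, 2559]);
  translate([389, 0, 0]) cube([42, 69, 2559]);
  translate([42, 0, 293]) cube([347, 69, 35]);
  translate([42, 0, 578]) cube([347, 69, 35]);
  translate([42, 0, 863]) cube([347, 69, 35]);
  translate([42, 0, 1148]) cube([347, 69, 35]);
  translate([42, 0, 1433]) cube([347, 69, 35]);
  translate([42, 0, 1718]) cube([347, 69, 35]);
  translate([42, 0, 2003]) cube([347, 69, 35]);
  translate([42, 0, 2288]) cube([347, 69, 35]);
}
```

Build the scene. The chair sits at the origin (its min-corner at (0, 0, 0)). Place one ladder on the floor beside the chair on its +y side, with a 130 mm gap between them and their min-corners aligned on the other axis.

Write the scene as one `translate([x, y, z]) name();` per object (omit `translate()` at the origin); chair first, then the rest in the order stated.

chair();
translate([0, 522, 0]) ladder();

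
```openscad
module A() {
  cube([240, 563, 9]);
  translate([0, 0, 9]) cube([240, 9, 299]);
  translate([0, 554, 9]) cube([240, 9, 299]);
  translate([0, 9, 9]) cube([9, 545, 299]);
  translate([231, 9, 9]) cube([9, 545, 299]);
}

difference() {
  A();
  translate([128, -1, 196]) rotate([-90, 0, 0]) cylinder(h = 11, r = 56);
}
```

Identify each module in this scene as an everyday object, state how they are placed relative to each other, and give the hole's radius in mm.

A is an open box. The open box has a circular hole through its front wall. The hole's radius is 56 mm.

The subtracted cylinder has r = 56 mm.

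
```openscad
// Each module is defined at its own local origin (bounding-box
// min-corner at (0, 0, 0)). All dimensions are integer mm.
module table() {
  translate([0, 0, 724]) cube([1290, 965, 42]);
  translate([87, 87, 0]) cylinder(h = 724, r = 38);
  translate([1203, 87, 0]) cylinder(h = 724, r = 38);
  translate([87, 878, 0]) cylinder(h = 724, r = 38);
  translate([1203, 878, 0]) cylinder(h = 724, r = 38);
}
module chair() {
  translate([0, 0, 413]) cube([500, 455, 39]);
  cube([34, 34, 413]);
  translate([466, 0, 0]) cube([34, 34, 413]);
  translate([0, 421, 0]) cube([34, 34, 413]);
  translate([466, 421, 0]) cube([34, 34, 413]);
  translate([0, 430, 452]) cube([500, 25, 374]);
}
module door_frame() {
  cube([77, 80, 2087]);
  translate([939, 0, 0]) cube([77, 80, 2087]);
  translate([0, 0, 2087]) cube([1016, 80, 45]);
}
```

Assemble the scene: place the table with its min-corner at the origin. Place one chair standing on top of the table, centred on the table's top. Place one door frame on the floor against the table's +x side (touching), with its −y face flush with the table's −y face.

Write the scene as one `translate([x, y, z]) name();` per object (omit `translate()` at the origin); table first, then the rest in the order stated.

table();
translate([395, 255, 766]) chair();
translate([1290, 0, 0]) door_frame();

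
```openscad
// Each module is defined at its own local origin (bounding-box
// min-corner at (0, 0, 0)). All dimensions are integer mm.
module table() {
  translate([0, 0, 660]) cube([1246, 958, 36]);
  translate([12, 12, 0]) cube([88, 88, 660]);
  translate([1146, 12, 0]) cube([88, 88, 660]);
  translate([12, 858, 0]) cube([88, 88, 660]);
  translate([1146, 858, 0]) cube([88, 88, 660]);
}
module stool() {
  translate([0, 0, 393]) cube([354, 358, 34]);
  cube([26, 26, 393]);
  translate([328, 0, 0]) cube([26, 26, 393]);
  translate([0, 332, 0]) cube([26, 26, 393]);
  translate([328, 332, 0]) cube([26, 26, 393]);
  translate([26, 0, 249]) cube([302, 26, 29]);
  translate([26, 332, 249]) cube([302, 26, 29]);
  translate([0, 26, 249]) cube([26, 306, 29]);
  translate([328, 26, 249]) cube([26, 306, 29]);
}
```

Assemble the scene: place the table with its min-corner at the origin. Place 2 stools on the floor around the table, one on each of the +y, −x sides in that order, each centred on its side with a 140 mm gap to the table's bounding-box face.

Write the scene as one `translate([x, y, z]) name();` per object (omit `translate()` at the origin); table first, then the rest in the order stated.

table();
translate([446, 1098, 0]) stool();
translate([-494, 300, 0]) stool();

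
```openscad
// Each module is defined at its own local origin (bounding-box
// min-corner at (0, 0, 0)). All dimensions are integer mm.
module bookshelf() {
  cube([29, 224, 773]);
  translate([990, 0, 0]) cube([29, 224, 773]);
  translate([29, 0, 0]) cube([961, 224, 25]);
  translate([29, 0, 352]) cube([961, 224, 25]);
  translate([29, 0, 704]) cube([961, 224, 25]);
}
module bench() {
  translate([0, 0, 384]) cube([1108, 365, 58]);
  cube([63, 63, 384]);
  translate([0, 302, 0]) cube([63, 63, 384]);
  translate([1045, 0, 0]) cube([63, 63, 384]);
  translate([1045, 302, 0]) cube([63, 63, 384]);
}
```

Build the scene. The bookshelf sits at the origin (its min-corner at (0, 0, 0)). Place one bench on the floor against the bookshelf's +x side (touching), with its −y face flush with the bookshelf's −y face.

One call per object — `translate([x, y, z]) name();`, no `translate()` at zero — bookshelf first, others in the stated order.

bookshelf();
translate([1019, 0, 0]) bench();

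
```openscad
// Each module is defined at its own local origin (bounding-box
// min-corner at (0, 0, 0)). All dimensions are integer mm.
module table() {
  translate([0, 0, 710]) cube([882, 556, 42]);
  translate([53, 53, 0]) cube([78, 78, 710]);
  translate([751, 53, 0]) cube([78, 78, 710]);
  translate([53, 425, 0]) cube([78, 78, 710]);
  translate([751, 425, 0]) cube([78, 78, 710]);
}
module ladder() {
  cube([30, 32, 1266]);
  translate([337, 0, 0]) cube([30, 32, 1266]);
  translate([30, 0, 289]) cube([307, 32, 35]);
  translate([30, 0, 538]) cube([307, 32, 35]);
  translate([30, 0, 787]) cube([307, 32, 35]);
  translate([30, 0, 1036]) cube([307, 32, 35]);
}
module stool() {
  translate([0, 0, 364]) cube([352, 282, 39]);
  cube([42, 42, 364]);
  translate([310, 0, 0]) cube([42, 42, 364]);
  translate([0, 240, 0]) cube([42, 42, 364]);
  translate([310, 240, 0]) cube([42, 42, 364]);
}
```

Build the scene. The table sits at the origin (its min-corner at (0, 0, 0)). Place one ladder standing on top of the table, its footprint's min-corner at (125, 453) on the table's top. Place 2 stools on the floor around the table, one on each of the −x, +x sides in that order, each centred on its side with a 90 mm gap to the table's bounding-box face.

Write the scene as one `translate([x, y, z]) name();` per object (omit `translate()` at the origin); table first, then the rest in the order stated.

table();
translate([125, 453, 752]) ladder();
translate([-442, 137, 0]) stool();
translate([972, 137, 0]) stool();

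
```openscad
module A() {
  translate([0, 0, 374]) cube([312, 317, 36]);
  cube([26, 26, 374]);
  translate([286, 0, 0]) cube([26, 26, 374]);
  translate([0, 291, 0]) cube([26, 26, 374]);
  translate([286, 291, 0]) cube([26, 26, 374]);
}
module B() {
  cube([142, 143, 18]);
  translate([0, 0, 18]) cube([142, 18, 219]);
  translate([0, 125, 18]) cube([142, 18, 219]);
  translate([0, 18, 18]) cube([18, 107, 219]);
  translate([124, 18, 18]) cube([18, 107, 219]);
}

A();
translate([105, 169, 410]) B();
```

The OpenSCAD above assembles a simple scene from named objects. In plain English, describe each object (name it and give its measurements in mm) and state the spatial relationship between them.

A is a four-legged stool. The seat is a 312×317×36 mm slab whose top surface is at z = 410 mm; four square legs, each 26×26 mm in cross-section, run from the floor (z = 0) to the underside of the seat, each flush with a corner of the seat.

B is an open-topped rectangular box: outside dimensions 142×143×237 mm, with a uniform wall and base thickness of 18 mm. The base is a full 142×143 slab on the floor; four walls sit on top of the base. The front and back walls (the −y and +y sides) span the full width; the two side walls fit between them.

The open box is on top of the stool.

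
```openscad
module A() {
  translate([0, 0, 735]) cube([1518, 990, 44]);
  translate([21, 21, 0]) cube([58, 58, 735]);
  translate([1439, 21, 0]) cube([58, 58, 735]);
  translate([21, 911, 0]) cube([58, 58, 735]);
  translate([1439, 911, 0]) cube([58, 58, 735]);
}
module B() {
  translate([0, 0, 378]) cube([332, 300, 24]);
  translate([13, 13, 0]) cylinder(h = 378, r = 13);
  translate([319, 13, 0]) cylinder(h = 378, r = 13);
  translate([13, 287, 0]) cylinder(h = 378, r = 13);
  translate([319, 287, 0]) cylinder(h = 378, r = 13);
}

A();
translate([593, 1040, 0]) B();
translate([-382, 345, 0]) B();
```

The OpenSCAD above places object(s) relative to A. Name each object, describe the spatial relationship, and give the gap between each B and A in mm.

Each stool's nearest face is 50 mm from the table's bounding box.

A is a table. B is a stool. Two stools sit around the table at the +y, −x sides. The gap between each stool and the table is 50 mm.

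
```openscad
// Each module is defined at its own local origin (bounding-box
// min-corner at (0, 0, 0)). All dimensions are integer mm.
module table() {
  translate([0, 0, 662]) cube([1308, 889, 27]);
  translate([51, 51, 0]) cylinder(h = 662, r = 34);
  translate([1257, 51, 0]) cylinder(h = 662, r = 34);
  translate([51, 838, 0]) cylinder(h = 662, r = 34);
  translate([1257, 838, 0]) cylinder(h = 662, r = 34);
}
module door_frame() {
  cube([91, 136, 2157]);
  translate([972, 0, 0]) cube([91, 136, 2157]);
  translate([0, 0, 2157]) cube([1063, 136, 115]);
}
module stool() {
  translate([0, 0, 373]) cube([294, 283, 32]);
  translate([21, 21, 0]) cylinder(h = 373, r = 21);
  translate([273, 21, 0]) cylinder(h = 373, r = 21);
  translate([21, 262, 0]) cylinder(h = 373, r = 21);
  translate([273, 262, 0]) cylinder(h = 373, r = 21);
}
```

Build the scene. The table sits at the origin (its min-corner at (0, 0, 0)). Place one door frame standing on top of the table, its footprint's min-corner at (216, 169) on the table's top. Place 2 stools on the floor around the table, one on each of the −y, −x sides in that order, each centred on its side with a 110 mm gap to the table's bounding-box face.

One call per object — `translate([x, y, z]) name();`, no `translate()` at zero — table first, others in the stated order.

table();
translate([216, 169, 689]) door_frame();
translate([507, -393, 0]) stool();
translate([-404, 303, 0]) stool();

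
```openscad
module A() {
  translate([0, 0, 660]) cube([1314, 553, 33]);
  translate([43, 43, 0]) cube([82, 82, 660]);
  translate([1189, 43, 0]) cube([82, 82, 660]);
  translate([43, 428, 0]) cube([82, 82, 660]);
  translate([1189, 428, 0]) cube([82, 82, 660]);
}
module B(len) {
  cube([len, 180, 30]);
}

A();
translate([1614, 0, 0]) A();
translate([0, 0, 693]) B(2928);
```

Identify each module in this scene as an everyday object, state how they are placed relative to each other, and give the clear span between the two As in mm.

Second table starts at x = 1614; first ends at x = 1314; clear span = 1614 − 1314 = 300 mm.

A is a table. B is a beam. A beam spans the tops of two tables. The clear span between the two tables is 300 mm.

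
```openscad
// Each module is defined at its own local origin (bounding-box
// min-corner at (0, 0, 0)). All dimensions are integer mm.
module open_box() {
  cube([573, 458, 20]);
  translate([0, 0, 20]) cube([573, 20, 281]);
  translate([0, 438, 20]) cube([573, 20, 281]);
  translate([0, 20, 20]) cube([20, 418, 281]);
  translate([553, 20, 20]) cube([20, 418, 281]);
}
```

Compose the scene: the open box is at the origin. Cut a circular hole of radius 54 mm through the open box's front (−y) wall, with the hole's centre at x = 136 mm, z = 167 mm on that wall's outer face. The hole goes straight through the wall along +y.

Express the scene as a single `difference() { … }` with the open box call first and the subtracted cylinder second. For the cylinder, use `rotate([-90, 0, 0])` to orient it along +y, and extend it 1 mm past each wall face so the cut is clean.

difference() {
  open_box();
  translate([136, -1, 167]) rotate([-90, 0, 0]) cylinder(h = 22, r = 54);
}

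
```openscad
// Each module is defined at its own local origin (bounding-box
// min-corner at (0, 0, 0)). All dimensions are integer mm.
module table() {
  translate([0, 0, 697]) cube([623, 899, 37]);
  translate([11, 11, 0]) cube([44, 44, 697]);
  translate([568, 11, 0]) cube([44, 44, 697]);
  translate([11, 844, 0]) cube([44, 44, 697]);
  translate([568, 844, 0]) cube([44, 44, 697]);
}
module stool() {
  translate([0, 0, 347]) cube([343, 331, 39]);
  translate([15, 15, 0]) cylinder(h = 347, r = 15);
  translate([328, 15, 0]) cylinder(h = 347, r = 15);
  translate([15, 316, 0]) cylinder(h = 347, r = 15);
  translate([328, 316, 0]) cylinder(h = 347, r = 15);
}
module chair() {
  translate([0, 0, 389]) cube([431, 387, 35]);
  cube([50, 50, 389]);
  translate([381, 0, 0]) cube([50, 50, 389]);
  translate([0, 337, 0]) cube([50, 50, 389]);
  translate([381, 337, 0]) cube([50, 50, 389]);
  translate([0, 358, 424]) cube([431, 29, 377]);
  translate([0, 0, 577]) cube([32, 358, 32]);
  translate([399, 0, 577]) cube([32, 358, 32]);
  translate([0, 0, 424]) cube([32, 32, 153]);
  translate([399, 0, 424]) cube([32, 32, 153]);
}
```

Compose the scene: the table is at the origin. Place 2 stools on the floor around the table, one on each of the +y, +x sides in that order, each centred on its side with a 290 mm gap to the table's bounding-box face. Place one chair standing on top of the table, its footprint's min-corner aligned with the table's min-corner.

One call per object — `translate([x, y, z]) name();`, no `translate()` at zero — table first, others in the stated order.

table();
translate([140, 1189, 0]) stool();
translate([913, 284, 0]) stool();
translate([0, 0, 734]) chair();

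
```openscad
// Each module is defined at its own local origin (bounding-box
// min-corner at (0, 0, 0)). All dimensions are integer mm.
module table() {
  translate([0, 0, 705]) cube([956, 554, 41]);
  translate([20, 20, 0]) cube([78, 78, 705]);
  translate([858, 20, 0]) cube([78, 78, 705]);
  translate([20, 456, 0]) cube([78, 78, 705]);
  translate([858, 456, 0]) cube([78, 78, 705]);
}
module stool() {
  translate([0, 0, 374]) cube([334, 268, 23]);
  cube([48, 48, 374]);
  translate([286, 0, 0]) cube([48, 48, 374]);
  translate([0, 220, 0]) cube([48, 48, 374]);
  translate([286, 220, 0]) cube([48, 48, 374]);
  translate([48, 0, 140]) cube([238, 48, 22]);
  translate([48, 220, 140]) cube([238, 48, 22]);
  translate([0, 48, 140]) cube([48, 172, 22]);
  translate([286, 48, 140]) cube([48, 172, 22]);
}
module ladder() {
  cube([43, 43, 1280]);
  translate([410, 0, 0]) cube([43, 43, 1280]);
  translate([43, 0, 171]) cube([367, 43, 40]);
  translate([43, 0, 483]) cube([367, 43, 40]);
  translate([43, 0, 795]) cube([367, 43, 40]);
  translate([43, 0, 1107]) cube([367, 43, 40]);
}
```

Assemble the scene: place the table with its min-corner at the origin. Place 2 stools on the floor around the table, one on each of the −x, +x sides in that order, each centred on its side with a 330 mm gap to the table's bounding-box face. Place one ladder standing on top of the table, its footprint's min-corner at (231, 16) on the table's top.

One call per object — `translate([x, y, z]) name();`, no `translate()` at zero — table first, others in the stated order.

table();
translate([-664, 143, 0]) stool();
translate([1286, 143, 0]) stool();
translate([231, 16, 746]) ladder();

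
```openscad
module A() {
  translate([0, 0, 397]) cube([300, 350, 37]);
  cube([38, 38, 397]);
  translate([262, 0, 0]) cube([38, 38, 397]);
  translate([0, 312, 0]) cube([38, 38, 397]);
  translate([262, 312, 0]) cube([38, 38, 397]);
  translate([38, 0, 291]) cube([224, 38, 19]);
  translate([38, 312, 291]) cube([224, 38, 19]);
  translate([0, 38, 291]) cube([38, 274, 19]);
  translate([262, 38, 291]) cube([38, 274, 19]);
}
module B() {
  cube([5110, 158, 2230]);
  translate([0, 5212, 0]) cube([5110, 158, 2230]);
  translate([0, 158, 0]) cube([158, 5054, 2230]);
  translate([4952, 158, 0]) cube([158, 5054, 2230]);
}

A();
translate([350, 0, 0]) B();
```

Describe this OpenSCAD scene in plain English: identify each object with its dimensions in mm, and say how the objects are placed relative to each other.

A is a four-legged stool. The seat is a 300×350×37 mm slab whose top surface is at z = 434 mm; four square legs, each 38×38 mm in cross-section, run from the floor (z = 0) to the underside of the seat, each flush with a corner of the seat. Four stretchers, 38 mm wide and 19 mm tall, connect adjacent legs with their undersides at z = 291 mm, each running between the inner faces of the legs it joins and aligned with the legs' outer faces on the other axis.

B is the wall frame of a small rectangular building: four walls, each 2230 mm tall and 158 mm thick, enclosing a footprint 5110 mm (x) by 5370 mm (y) outside-to-outside, with no floor or roof. The front and back walls (the −y and +y sides) span the full width; the two side walls fit between them.

The house frame is on the floor beside the stool on its +x side.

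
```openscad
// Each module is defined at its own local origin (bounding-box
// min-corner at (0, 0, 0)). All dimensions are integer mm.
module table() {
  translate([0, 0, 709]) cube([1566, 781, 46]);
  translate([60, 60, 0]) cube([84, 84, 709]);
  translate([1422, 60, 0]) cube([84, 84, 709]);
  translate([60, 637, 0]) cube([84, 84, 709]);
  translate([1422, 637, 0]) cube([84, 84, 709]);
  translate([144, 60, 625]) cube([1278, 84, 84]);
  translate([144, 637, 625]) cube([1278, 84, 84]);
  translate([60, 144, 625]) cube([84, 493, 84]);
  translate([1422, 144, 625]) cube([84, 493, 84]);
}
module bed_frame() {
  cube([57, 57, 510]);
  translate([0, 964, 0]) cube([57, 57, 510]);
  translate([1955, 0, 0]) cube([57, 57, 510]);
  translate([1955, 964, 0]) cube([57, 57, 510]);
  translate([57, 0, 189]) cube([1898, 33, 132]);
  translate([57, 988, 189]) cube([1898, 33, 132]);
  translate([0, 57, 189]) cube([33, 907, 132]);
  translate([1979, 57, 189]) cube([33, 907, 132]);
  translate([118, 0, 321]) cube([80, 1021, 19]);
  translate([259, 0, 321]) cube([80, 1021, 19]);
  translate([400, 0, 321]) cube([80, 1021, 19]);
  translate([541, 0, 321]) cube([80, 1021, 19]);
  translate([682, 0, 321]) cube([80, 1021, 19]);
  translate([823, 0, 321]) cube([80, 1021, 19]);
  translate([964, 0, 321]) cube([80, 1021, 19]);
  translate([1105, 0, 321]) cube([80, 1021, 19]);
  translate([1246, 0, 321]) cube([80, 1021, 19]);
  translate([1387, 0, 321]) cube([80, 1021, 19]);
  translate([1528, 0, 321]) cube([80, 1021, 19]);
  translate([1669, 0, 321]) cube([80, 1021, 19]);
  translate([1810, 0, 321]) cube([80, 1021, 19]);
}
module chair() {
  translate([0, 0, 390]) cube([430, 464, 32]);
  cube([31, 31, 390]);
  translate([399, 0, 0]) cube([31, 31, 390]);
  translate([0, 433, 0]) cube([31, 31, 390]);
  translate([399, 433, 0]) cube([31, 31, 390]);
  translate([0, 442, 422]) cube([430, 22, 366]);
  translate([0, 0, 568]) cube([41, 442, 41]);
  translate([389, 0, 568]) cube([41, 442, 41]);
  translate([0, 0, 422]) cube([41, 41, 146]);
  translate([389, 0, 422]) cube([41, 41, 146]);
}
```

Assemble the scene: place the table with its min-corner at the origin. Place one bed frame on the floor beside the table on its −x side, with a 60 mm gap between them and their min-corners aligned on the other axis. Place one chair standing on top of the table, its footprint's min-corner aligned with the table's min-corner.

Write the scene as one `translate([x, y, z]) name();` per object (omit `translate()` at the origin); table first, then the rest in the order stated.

table();
translate([-2072, 0, 0]) bed_frame();
translate([0, 0, 755]) chair();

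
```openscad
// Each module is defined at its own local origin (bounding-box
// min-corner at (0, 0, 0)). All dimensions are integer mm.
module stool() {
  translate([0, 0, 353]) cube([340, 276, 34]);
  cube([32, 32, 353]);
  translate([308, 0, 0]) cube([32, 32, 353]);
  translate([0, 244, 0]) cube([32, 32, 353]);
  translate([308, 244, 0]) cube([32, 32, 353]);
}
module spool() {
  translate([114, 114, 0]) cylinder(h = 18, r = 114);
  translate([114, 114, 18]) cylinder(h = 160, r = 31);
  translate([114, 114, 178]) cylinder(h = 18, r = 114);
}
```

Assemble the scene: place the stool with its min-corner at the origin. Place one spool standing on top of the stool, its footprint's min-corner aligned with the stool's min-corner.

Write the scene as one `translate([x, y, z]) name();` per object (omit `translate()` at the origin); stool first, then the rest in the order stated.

stool();
translate([0, 0, 387]) spool();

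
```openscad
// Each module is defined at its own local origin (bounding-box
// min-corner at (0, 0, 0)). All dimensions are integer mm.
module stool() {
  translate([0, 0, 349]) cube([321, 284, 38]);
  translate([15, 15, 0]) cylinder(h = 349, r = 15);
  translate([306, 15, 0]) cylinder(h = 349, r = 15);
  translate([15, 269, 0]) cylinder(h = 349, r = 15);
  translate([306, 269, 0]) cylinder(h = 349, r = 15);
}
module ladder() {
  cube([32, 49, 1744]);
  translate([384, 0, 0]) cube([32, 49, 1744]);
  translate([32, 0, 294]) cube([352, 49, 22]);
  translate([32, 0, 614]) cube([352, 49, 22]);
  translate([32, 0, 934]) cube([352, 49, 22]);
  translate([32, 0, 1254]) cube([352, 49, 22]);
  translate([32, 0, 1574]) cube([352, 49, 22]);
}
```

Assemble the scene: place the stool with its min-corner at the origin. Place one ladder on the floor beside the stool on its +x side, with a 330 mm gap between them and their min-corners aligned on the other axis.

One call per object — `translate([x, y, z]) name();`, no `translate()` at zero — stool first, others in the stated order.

stool();
translate([651, 0, 0]) ladder();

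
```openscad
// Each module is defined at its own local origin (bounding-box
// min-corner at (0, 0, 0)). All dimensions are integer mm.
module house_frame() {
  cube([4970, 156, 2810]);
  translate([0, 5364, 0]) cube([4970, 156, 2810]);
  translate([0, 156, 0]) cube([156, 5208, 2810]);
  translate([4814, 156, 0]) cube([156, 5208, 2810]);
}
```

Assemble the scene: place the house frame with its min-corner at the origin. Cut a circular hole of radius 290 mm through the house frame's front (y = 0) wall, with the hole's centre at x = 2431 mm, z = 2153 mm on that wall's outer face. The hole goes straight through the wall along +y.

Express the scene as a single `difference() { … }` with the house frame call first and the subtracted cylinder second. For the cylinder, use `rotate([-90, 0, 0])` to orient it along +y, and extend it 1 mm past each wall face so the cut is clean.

difference() {
  house_frame();
  translate([2431, -1, 2153]) rotate([-90, 0, 0]) cylinder(h = 158, r = 290);
}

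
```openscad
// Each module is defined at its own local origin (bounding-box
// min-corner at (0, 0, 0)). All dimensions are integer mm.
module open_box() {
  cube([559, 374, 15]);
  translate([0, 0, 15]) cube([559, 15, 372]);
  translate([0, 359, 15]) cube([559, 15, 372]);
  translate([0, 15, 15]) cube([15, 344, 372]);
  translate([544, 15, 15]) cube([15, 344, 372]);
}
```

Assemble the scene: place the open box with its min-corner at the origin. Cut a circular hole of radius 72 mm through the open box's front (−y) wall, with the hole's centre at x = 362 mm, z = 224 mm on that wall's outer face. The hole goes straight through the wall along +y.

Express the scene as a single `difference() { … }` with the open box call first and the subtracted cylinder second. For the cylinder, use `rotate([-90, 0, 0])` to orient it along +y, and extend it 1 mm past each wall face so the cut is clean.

difference() {
  open_box();
  translate([362, -1, 224]) rotate([-90, 0, 0]) cylinder(h = 17, r = 72);
}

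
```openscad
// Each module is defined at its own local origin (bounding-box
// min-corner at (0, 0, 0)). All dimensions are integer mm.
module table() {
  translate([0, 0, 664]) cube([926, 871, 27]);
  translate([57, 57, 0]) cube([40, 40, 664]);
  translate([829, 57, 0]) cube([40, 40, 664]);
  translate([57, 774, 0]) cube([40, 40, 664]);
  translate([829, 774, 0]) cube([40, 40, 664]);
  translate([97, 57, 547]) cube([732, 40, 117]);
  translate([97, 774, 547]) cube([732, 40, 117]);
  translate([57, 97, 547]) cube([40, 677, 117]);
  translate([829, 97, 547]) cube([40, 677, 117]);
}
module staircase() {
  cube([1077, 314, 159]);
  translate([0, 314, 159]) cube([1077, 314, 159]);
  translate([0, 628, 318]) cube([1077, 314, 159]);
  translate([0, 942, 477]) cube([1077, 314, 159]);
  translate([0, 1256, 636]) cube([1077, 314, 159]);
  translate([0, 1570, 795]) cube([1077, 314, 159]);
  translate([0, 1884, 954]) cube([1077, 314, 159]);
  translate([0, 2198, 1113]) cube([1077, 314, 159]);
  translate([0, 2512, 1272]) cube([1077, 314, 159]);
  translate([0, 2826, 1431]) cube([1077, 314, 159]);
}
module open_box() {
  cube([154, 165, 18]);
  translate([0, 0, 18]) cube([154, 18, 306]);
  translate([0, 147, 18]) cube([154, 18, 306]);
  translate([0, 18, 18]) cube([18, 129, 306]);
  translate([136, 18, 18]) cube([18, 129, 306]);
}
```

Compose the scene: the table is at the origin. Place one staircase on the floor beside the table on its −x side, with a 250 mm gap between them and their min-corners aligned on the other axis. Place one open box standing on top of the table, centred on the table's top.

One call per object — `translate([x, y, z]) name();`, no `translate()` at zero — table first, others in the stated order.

table();
translate([-1327, 0, 0]) staircase();
translate([386, 353, 691]) open_box();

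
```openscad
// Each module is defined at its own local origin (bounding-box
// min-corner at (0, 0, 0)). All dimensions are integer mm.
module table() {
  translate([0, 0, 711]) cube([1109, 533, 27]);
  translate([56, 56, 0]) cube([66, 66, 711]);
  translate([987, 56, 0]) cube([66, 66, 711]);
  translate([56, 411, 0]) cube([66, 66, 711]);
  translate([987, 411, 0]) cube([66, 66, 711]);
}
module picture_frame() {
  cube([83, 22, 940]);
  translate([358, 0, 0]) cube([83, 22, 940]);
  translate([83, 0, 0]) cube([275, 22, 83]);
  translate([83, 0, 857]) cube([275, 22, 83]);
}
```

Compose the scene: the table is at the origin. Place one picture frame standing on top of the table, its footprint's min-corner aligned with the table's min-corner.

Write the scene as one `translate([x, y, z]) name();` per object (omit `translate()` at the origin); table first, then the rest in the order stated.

table();
translate([0, 0, 738]) picture_frame();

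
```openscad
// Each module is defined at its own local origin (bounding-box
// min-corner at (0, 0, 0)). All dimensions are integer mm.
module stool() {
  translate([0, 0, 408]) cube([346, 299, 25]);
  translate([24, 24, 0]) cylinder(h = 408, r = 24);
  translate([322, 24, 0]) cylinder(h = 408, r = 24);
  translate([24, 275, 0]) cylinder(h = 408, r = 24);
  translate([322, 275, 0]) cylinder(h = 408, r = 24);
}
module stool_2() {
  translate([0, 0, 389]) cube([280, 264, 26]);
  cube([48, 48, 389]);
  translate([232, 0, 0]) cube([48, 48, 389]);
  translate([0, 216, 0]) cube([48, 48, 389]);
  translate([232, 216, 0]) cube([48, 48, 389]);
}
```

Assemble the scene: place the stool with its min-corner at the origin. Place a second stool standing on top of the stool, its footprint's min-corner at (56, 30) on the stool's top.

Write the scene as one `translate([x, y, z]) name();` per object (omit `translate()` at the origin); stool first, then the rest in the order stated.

stool();
translate([56, 30, 433]) stool_2();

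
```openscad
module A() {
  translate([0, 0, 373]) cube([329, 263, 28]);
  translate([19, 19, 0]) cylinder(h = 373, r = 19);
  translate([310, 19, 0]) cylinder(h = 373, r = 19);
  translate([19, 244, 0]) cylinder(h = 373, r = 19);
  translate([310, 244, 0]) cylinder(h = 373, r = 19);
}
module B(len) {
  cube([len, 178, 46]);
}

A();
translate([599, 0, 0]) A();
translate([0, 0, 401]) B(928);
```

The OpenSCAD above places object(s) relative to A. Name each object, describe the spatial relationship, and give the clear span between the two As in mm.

A is a stool. B is a beam. A beam spans the tops of two stools. The clear span between the two stools is 270 mm.

Second stool starts at x = 599; first ends at x = 329; clear span = 599 − 329 = 270 mm.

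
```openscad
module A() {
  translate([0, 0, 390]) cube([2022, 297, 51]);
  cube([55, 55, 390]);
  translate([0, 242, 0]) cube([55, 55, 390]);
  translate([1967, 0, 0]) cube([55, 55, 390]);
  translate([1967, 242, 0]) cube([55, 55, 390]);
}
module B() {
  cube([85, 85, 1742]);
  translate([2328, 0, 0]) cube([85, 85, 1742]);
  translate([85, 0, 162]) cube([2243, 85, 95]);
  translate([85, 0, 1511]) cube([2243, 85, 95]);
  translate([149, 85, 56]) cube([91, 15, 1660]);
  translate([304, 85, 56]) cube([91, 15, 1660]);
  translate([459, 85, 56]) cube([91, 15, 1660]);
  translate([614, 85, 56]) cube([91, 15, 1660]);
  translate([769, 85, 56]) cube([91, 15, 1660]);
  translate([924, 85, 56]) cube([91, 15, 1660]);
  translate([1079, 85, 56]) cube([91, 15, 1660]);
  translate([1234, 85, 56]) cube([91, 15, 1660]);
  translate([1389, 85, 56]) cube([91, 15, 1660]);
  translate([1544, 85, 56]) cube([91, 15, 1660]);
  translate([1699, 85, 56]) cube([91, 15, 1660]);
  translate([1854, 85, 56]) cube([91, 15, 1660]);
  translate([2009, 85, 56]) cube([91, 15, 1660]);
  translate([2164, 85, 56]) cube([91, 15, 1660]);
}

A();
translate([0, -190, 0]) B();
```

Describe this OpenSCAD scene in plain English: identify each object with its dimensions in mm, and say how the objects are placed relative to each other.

A is a bench: a 2022×297 mm seat slab, 51 mm thick, top at z = 441 mm, on four 55×55 mm square legs flush with the seat corners and standing on z = 0.

B is a fence section. Two 85×85 mm posts, 1742 mm tall, stand on the floor with a clear span of 2243 mm between their inner faces. Two horizontal rails of 85×95 mm section span the gap between the posts with their undersides at z = 162 mm and z = 1511 mm, flush with the posts' −y face. 14 pickets, each 91 mm wide, 15 mm thick and 1660 mm tall, are fixed to the +y face of the rails with their bottoms at z = 56 mm, evenly spaced across the span with equal gaps (rounded down to the nearest mm) at the −x end and between each pair — any rounding remainder accumulates at the +x end.

The fence section is on the floor beside the bench on its −y side.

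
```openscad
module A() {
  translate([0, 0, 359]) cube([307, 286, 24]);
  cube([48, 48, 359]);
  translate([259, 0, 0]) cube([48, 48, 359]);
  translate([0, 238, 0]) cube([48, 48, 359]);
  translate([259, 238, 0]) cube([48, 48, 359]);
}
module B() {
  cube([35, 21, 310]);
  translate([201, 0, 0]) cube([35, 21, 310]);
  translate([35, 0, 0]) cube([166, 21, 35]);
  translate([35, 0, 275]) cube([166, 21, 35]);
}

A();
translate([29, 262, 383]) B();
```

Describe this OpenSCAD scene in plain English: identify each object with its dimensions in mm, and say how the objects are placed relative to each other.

A is a four-legged stool. The seat is a 307×286×24 mm slab whose top surface is at z = 383 mm; four square legs, each 48×48 mm in cross-section, run from the floor (z = 0) to the underside of the seat, each flush with a corner of the seat.

B is a picture frame with a 166×240 mm rectangular opening (x by z) and a uniform 35 mm border on every side. Frame depth is 21 mm along y. It is built from two vertical stiles running the full outside height and two horizontal rails spanning the gap between the stiles.

The picture frame is on top of the stool.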